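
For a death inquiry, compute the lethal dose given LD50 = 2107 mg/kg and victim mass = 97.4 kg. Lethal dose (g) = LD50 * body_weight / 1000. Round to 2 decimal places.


Lethal dose calculation:
Lethal dose = LD50 * body_weight / 1000
= 2107 * 97.4 / 1000
= 205221.8 / 1000
= 205.22 g

205.22


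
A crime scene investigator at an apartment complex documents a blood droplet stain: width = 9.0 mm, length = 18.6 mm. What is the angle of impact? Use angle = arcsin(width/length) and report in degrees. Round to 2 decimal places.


Blood spatter impact angle calculation:
width / length = 9.0 / 18.6 = 0.483871
angle = arcsin(0.483871)
angle = 28.94 degrees

28.94


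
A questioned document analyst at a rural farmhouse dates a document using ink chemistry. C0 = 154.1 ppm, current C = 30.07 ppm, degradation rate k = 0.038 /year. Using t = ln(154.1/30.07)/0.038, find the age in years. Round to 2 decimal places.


Document age estimation:
C0/C = 154.1 / 30.07 = 5.124709
ln(C0/C) = 1.634074
t = 1.634074 / 0.038 = 43.00 years

43.00


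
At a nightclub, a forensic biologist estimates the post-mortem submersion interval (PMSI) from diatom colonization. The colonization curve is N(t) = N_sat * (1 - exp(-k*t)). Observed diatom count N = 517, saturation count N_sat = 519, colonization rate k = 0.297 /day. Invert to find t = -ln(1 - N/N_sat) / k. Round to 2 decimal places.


PMSI from diatom colonization curve:
N / N_sat = 517 / 519 = 0.996146
1 - N/N_sat = 0.003854
ln(1 - N/N_sat) = -5.558644
t = -ln(1 - N/N_sat) / k = -(-5.558644) / 0.297 = 18.72 days

18.72


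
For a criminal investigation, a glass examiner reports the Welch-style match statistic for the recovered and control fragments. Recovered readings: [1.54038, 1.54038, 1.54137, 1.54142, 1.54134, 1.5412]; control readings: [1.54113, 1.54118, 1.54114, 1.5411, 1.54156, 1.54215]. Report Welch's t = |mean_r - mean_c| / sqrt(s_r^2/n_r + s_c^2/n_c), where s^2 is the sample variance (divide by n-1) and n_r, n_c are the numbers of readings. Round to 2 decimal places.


Welch's t-criterion for glass RI comparison:
Recovered mean = sum / n_r = 9.24609 / 6 = 1.541015
Control mean = sum / n_c = 9.24826 / 6 = 1.5413767
Recovered sample variance s_r^2 = 2.4727e-07
Control sample variance s_c^2 = 1.72747e-07
Welch SE (unpooled) = sqrt(s_r^2/n_r + s_c^2/n_c) = sqrt(4.12117e-08 + 2.87911e-08) = sqrt(7.00028e-08) = 0.00026458
|mean_r - mean_c| = 0.000361667
t = 0.000361667 / 0.00026458 = 1.37

1.37


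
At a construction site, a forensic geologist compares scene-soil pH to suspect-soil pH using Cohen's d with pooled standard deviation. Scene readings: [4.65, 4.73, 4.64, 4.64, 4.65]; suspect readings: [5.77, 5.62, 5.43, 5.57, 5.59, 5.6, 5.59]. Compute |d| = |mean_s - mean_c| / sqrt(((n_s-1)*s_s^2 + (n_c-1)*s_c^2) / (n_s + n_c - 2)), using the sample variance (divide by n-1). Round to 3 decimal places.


Pooled-variance Cohen's d for soil pH comparison:
Scene mean = 23.31 / 5 = 4.662
Suspect mean = 39.17 / 7 = 5.595714
Scene sample variance s_s^2 = 0.00147
Suspect sample variance s_c^2 = 0.009862
Pooled variance = ((n_s-1)*s_s^2 + (n_c-1)*s_c^2) / (n_s + n_c - 2) = 0.006505
Pooled SD = sqrt(0.006505) = 0.080654
Mean difference = -0.933714
|d| = |-0.933714| / 0.080654 = 11.577

11.577


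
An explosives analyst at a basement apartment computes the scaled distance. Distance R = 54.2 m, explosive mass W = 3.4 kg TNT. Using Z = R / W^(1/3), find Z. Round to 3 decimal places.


Scaled distance calculation:
W^(1/3) = 3.4^(1/3) = 1.503695
Z = R / W^(1/3) = 54.2 / 1.503695
Z = 36.045 m/kg^(1/3)

36.045


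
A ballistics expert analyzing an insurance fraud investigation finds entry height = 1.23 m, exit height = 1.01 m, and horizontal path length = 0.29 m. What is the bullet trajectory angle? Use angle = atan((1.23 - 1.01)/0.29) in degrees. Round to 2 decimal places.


Bullet trajectory angle:
Height difference = 1.23 - 1.01 = 0.22 m
angle = atan(0.22 / 0.29)
angle = atan(0.758621)
angle = 37.18 degrees

37.18


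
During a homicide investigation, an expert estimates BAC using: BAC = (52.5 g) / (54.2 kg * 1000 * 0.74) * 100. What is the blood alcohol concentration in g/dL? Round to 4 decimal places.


Applying the Widmark formula:
BAC = (dose_g / (body_wt * 1000 * r)) * 100
Denominator = 54.2 * 1000 * 0.74 = 40108
BAC = (52.5 / 40108) * 100
BAC = 0.1309 g/dL

0.1309


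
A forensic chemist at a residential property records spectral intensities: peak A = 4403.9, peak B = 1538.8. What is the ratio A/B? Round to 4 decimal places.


Spectral peak ratio:
Peak A = 4403.9 counts
Peak B = 1538.8 counts
Ratio = 4403.9 / 1538.8 = 2.8619

2.8619


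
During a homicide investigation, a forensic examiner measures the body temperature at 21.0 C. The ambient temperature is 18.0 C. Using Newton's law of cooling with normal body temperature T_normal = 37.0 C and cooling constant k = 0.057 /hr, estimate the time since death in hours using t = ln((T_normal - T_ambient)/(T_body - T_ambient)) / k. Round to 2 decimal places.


Using Newton's law of cooling:
t = ln((T_normal - T_ambient) / (T_body - T_ambient)) / k
T_normal - T_ambient = 19.0
T_body - T_ambient = 3.0
Ratio = 6.333333
ln(ratio) = 1.845827
t = 1.845827 / 0.057 = 32.38 hours

32.38


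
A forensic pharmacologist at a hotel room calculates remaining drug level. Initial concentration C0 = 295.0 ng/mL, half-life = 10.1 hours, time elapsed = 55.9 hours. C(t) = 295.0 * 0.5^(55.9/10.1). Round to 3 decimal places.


Drug concentration decay:
Number of half-lives = t / t_half = 55.9 / 10.1 = 5.534653
Decay factor = 0.5^5.534653 = 0.02157265
C(t) = 295.0 * 0.02157265 = 6.364 ng/mL

6.364


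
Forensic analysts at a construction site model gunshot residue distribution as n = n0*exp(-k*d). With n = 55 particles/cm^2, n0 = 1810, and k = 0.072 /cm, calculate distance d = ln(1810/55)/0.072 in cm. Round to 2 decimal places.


GSR distance calculation:
n0/n = 1810 / 55 = 32.909091
ln(n0/n) = 3.493749
d = 3.493749 / 0.072 = 48.52 cm

48.52


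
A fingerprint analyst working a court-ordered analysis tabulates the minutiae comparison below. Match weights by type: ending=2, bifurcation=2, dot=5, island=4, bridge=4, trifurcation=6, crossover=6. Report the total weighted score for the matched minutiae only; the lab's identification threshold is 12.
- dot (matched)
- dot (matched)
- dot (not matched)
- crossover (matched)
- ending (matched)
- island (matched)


Weighted minutiae match score:
  dot: matched, +5 (running total 5)
  dot: matched, +5 (running total 10)
  dot: not matched, +0
  crossover: matched, +6 (running total 16)
  ending: matched, +2 (running total 18)
  island: matched, +4 (running total 22)
Total score = 22
Threshold = 12; verdict = identification

22


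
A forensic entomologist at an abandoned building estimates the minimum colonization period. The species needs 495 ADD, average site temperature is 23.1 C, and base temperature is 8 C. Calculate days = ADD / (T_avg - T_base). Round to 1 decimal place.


Insect development time:
Effective temperature = avg_temp - T_base = 23.1 - 8 = 15.1 C
Days = ADD / effective_temp = 495 / 15.1 = 32.8 days

32.8


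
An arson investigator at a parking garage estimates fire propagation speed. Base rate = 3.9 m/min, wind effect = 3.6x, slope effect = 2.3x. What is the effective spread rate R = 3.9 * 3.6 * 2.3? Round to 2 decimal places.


Fire spread rate calculation:
R = R0 * wind_factor * slope_factor
= 3.9 * 3.6 * 2.3
= 14.04 * 2.3
= 32.29 m/min

32.29


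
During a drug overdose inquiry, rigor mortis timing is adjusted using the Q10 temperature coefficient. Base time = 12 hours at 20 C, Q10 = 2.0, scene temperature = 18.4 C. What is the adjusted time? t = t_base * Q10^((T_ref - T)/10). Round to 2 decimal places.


Rigor mortis time adjustment:
Exponent = (T_ref - T_actual) / 10 = (20 - 18.4) / 10 = 0.16
Q10 factor = 2.0^0.16 = 1.11729
t_adjusted = 12 * 1.11729 = 13.41 hours

13.41


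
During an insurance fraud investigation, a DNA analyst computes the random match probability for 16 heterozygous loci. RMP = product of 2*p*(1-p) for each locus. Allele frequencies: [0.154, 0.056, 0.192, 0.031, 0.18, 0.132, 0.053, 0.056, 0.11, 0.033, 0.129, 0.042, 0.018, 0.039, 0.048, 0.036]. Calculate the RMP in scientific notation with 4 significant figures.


Computing RMP for 16 loci:
Locus 1: 2 * 0.154 * 0.846 = 0.260568
Locus 2: 2 * 0.056 * 0.944 = 0.105728
Locus 3: 2 * 0.192 * 0.808 = 0.310272
Locus 4: 2 * 0.031 * 0.969 = 0.060078
Locus 5: 2 * 0.18 * 0.82 = 0.2952
Locus 6: 2 * 0.132 * 0.868 = 0.229152
Locus 7: 2 * 0.053 * 0.947 = 0.100382
Locus 8: 2 * 0.056 * 0.944 = 0.105728
Locus 9: 2 * 0.11 * 0.89 = 0.1958
Locus 10: 2 * 0.033 * 0.967 = 0.063822
Locus 11: 2 * 0.129 * 0.871 = 0.224718
Locus 12: 2 * 0.042 * 0.958 = 0.080472
Locus 13: 2 * 0.018 * 0.982 = 0.035352
Locus 14: 2 * 0.039 * 0.961 = 0.074958
Locus 15: 2 * 0.048 * 0.952 = 0.091392
Locus 16: 2 * 0.036 * 0.964 = 0.069408
RMP = 1.400e-15

1.400e-15


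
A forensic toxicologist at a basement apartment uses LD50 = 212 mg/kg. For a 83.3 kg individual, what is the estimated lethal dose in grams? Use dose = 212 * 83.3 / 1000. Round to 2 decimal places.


Lethal dose calculation:
Lethal dose = LD50 * body_weight / 1000
= 212 * 83.3 / 1000
= 17659.6 / 1000
= 17.66 g

17.66


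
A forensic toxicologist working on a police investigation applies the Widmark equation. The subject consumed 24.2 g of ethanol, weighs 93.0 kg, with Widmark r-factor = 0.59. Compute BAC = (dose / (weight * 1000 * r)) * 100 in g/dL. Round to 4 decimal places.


Applying the Widmark formula:
BAC = (dose_g / (body_wt * 1000 * r)) * 100
Denominator = 93.0 * 1000 * 0.59 = 54870
BAC = (24.2 / 54870) * 100
BAC = 0.0441 g/dL

0.0441


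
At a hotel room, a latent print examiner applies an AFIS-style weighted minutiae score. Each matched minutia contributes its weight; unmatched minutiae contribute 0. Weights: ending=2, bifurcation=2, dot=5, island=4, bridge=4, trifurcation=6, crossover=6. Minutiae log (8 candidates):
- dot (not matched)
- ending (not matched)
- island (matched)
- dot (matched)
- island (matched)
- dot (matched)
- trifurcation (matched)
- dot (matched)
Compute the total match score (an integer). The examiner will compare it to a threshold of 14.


Weighted minutiae match score:
  dot: not matched, +0
  ending: not matched, +0
  island: matched, +4 (running total 4)
  dot: matched, +5 (running total 9)
  island: matched, +4 (running total 13)
  dot: matched, +5 (running total 18)
  trifurcation: matched, +6 (running total 24)
  dot: matched, +5 (running total 29)
Total score = 29
Threshold = 14; verdict = identification

29


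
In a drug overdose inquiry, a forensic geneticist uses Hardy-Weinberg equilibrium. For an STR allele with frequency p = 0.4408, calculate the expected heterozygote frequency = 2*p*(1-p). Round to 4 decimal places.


Hardy-Weinberg heterozygote frequency:
q = 1 - p = 1 - 0.4408 = 0.5592
2pq = 2 * 0.4408 * 0.5592 = 0.4930

0.4930


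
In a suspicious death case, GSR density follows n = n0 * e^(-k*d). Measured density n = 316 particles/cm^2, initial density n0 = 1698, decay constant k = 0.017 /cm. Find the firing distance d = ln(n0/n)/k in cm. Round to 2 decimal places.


GSR distance calculation:
n0/n = 1698 / 316 = 5.373418
ln(n0/n) = 1.681464
d = 1.681464 / 0.017 = 98.91 cm

98.91


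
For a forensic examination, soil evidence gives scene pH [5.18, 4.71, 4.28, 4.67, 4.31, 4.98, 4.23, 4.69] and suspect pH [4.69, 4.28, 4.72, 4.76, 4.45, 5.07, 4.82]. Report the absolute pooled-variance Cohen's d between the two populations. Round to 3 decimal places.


Pooled-variance Cohen's d for soil pH comparison:
Scene mean = 37.05 / 8 = 4.63125
Suspect mean = 32.79 / 7 = 4.684286
Scene sample variance s_s^2 = 0.117355
Suspect sample variance s_c^2 = 0.065429
Pooled variance = ((n_s-1)*s_s^2 + (n_c-1)*s_c^2) / (n_s + n_c - 2) = 0.093389
Pooled SD = sqrt(0.093389) = 0.305596
Mean difference = -0.053036
|d| = |-0.053036| / 0.305596 = 0.174

0.174


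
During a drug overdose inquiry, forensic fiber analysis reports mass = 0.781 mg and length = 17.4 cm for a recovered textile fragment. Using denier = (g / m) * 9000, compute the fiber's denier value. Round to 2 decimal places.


Denier calculation:
Mass in grams = 0.781 mg / 1000 = 0.000781 g
Length in meters = 17.4 cm / 100 = 0.174 m
Linear density = mass / length = 0.000781 / 0.174 = 0.00448851 g/m
Denier = (g/m) * 9000 = 0.00448851 * 9000 = 40.40

40.40


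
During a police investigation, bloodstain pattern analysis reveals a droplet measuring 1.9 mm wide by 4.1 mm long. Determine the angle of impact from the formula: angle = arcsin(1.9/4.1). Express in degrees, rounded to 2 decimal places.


Blood spatter impact angle calculation:
width / length = 1.9 / 4.1 = 0.463415
angle = arcsin(0.463415)
angle = 27.61 degrees

27.61


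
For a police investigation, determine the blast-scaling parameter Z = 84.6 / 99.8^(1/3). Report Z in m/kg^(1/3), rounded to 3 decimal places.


Scaled distance calculation:
W^(1/3) = 99.8^(1/3) = 4.638492
Z = R / W^(1/3) = 84.6 / 4.638492
Z = 18.239 m/kg^(1/3)

18.239


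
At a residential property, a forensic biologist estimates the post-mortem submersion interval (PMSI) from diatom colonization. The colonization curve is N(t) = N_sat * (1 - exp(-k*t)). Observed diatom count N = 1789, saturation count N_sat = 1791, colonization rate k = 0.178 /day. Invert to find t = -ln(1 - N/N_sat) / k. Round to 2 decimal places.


PMSI from diatom colonization curve:
N / N_sat = 1789 / 1791 = 0.998883
1 - N/N_sat = 0.001117
ln(1 - N/N_sat) = -6.797109
t = -ln(1 - N/N_sat) / k = -(-6.797109) / 0.178 = 38.19 days

38.19


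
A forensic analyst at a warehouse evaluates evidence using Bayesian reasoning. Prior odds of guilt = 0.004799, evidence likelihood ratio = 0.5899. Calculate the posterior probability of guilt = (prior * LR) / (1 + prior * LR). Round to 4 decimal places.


Bayesian evidence evaluation:
Posterior odds = prior_odds * LR = 0.004799 * 0.5899 = 0.00283093
Posterior probability = posterior_odds / (1 + posterior_odds)
= 0.00283093 / (1 + 0.00283093)
= 0.00283093 / 1.00283093
= 0.0028

0.0028


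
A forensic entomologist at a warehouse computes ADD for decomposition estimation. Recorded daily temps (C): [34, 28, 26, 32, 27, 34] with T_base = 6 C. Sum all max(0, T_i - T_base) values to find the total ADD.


Computing ADD day by day:
Day 1: max(0, 34 - 6) = 28
Day 2: max(0, 28 - 6) = 22
Day 3: max(0, 26 - 6) = 20
Day 4: max(0, 32 - 6) = 26
Day 5: max(0, 27 - 6) = 21
Day 6: max(0, 34 - 6) = 28
Total ADD = 145

145


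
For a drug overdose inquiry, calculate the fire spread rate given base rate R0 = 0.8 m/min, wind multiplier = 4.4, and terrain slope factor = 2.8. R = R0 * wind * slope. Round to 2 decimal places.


Fire spread rate calculation:
R = R0 * wind_factor * slope_factor
= 0.8 * 4.4 * 2.8
= 3.52 * 2.8
= 9.86 m/min

9.86


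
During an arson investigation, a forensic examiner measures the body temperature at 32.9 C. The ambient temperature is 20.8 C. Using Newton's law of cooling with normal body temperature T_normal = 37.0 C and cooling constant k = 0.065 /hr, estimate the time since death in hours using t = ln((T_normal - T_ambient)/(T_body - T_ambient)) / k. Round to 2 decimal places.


Using Newton's law of cooling:
t = ln((T_normal - T_ambient) / (T_body - T_ambient)) / k
T_normal - T_ambient = 16.2
T_body - T_ambient = 12.1
Ratio = 1.338843
ln(ratio) = 0.291806
t = 0.291806 / 0.065 = 4.49 hours

4.49


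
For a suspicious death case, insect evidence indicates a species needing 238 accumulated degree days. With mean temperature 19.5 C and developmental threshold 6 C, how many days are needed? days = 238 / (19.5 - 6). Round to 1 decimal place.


Insect development time:
Effective temperature = avg_temp - T_base = 19.5 - 6 = 13.5 C
Days = ADD / effective_temp = 238 / 13.5 = 17.6 days

17.6


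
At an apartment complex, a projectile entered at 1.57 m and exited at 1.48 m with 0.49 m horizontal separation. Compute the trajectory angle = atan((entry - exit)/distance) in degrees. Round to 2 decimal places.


Bullet trajectory angle:
Height difference = 1.57 - 1.48 = 0.09 m
angle = atan(0.09 / 0.49)
angle = atan(0.183673)
angle = 10.41 degrees

10.41


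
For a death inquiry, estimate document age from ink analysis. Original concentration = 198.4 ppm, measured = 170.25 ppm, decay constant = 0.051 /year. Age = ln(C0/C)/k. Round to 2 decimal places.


Document age estimation:
C0/C = 198.4 / 170.25 = 1.165345
ln(C0/C) = 0.153017
t = 0.153017 / 0.051 = 3.00 years

3.00


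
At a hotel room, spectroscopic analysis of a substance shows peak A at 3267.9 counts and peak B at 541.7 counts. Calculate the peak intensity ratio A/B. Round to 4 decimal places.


Spectral peak ratio:
Peak A = 3267.9 counts
Peak B = 541.7 counts
Ratio = 3267.9 / 541.7 = 6.0327

6.0327


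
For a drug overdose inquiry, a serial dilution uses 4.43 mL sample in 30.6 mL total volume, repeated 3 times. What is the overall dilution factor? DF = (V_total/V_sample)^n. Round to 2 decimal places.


Dilution factor calculation:
Single dilution = V_total / V_sample = 30.6 / 4.43 ≈ 6.907449
Number of dilutions = 3
Total DF = (30.6 / 4.43)^3 (full precision, rounded at the end) = 329.57

329.57


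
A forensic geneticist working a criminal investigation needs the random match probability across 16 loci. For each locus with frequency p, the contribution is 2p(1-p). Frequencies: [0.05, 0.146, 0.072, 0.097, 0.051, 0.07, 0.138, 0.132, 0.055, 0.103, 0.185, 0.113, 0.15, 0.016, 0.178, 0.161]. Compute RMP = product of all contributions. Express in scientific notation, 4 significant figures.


Computing RMP for 16 loci:
Locus 1: 2 * 0.05 * 0.95 = 0.095
Locus 2: 2 * 0.146 * 0.854 = 0.249368
Locus 3: 2 * 0.072 * 0.928 = 0.133632
Locus 4: 2 * 0.097 * 0.903 = 0.175182
Locus 5: 2 * 0.051 * 0.949 = 0.096798
Locus 6: 2 * 0.07 * 0.93 = 0.1302
Locus 7: 2 * 0.138 * 0.862 = 0.237912
Locus 8: 2 * 0.132 * 0.868 = 0.229152
Locus 9: 2 * 0.055 * 0.945 = 0.10395
Locus 10: 2 * 0.103 * 0.897 = 0.184782
Locus 11: 2 * 0.185 * 0.815 = 0.30155
Locus 12: 2 * 0.113 * 0.887 = 0.200462
Locus 13: 2 * 0.15 * 0.85 = 0.255
Locus 14: 2 * 0.016 * 0.984 = 0.031488
Locus 15: 2 * 0.178 * 0.822 = 0.292632
Locus 16: 2 * 0.161 * 0.839 = 0.270158
RMP = 2.809e-13

2.809e-13


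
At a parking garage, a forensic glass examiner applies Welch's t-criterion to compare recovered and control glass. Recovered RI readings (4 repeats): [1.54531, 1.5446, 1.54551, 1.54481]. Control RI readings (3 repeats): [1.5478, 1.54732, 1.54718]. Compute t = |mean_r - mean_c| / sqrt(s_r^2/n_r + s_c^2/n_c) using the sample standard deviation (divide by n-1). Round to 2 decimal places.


Welch's t-criterion for glass RI comparison:
Recovered mean = sum / n_r = 6.18023 / 4 = 1.5450575
Control mean = sum / n_c = 4.6423 / 3 = 1.5474333
Recovered sample variance s_r^2 = 1.79692e-07
Control sample variance s_c^2 = 1.05733e-07
Welch SE (unpooled) = sqrt(s_r^2/n_r + s_c^2/n_c) = sqrt(4.49229e-08 + 3.52444e-08) = sqrt(8.01673e-08) = 0.000283138
|mean_r - mean_c| = 0.00237583
t = 0.00237583 / 0.000283138 = 8.39

8.39


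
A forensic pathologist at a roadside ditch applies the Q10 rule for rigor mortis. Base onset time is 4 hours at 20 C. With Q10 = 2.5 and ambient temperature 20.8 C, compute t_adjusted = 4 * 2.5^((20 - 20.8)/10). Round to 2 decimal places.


Rigor mortis time adjustment:
Exponent = (T_ref - T_actual) / 10 = (20 - 20.8) / 10 = -0.08
Q10 factor = 2.5^-0.08 = 0.92932
t_adjusted = 4 * 0.92932 = 3.72 hours

3.72


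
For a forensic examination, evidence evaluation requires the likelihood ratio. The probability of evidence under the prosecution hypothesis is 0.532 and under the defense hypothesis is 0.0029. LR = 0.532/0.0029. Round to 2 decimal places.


Likelihood ratio calculation:
LR = P(E|Hp) / P(E|Hd)
LR = 0.532 / 0.0029
LR = 183.45

183.45


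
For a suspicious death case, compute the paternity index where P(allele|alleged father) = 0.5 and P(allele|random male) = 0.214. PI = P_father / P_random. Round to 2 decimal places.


Paternity Index calculation:
PI = P(allele|father) / P(allele|random)
PI = 0.5 / 0.214
PI = 2.34

2.34


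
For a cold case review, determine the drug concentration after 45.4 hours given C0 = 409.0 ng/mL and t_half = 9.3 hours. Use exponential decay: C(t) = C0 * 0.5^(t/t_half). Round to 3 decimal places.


Drug concentration decay:
Number of half-lives = t / t_half = 45.4 / 9.3 = 4.88172
Decay factor = 0.5^4.88172 = 0.03392
C(t) = 409.0 * 0.03392 = 13.873 ng/mL

13.873


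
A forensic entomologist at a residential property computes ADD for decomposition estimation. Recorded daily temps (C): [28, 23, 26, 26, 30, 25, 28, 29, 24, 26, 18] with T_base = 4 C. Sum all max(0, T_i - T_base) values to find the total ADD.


Computing ADD day by day:
Day 1: max(0, 28 - 4) = 24
Day 2: max(0, 23 - 4) = 19
Day 3: max(0, 26 - 4) = 22
Day 4: max(0, 26 - 4) = 22
Day 5: max(0, 30 - 4) = 26
Day 6: max(0, 25 - 4) = 21
Day 7: max(0, 28 - 4) = 24
Day 8: max(0, 29 - 4) = 25
Day 9: max(0, 24 - 4) = 20
Day 10: max(0, 26 - 4) = 22
Day 11: max(0, 18 - 4) = 14
Total ADD = 239

239


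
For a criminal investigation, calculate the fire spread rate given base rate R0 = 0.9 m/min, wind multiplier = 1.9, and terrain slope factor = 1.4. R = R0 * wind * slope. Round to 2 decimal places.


Fire spread rate calculation:
R = R0 * wind_factor * slope_factor
= 0.9 * 1.9 * 1.4
= 1.71 * 1.4
= 2.39 m/min

2.39


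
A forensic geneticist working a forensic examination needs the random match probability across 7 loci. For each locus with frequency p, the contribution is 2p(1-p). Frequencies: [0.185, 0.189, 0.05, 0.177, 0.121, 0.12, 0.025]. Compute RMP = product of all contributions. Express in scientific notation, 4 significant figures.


Computing RMP for 7 loci:
Locus 1: 2 * 0.185 * 0.815 = 0.30155
Locus 2: 2 * 0.189 * 0.811 = 0.306558
Locus 3: 2 * 0.05 * 0.95 = 0.095
Locus 4: 2 * 0.177 * 0.823 = 0.291342
Locus 5: 2 * 0.121 * 0.879 = 0.212718
Locus 6: 2 * 0.12 * 0.88 = 0.2112
Locus 7: 2 * 0.025 * 0.975 = 0.04875
RMP = 5.604e-06

5.604e-06


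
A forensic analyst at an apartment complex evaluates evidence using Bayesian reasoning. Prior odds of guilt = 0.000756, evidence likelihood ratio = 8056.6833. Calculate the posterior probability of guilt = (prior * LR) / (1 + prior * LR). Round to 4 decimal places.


Bayesian evidence evaluation:
Posterior odds = prior_odds * LR = 0.000756 * 8056.6833 = 6.090853
Posterior probability = posterior_odds / (1 + posterior_odds)
= 6.090853 / (1 + 6.090853)
= 6.090853 / 7.090853
= 0.8590

0.8590


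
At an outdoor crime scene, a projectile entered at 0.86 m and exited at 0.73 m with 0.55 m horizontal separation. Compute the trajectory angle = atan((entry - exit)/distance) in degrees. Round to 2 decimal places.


Bullet trajectory angle:
Height difference = 0.86 - 0.73 = 0.13 m
angle = atan(0.13 / 0.55)
angle = atan(0.236364)
angle = 13.30 degrees

13.30


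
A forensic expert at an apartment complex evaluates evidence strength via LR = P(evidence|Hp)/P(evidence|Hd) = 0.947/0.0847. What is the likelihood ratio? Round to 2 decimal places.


Likelihood ratio calculation:
LR = P(E|Hp) / P(E|Hd)
LR = 0.947 / 0.0847
LR = 11.18

11.18


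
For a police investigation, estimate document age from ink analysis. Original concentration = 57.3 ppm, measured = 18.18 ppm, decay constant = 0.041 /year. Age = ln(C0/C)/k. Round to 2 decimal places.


Document age estimation:
C0/C = 57.3 / 18.18 = 3.151815
ln(C0/C) = 1.147978
t = 1.147978 / 0.041 = 28.00 years

28.00


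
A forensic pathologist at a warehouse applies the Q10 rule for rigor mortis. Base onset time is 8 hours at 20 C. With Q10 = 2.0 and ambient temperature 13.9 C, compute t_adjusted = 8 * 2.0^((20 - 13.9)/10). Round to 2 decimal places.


Rigor mortis time adjustment:
Exponent = (T_ref - T_actual) / 10 = (20 - 13.9) / 10 = 0.61
Q10 factor = 2.0^0.61 = 1.52626
t_adjusted = 8 * 1.52626 = 12.21 hours

12.21


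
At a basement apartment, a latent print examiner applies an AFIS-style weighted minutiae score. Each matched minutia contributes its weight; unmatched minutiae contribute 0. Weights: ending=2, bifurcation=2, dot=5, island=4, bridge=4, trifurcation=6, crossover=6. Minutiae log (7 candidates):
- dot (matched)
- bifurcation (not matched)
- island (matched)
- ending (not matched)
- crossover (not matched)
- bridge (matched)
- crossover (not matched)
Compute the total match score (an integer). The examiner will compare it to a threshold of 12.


Weighted minutiae match score:
  dot: matched, +5 (running total 5)
  bifurcation: not matched, +0
  island: matched, +4 (running total 9)
  ending: not matched, +0
  crossover: not matched, +0
  bridge: matched, +4 (running total 13)
  crossover: not matched, +0
Total score = 13
Threshold = 12; verdict = identification

13


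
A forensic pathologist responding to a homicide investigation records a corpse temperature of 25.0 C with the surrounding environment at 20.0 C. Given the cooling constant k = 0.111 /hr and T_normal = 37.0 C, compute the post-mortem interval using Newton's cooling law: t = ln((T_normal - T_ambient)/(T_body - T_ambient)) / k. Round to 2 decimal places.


Using Newton's law of cooling:
t = ln((T_normal - T_ambient) / (T_body - T_ambient)) / k
T_normal - T_ambient = 17.0
T_body - T_ambient = 5.0
Ratio = 3.4
ln(ratio) = 1.223775
t = 1.223775 / 0.111 = 11.03 hours

11.03


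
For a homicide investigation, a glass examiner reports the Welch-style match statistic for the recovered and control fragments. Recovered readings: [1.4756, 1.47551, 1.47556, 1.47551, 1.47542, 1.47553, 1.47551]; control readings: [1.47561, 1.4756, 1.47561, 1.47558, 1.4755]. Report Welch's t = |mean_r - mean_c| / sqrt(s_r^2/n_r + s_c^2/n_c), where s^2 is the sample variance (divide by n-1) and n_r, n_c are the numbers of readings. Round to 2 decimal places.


Welch's t-criterion for glass RI comparison:
Recovered mean = sum / n_r = 10.32864 / 7 = 1.47552
Control mean = sum / n_c = 7.3779 / 5 = 1.47558
Recovered sample variance s_r^2 = 3.06667e-09
Control sample variance s_c^2 = 2.15e-09
Welch SE (unpooled) = sqrt(s_r^2/n_r + s_c^2/n_c) = sqrt(4.38095e-10 + 4.3e-10) = sqrt(8.68095e-10) = 2.94635e-05
|mean_r - mean_c| = 6e-05
t = 6e-05 / 2.94635e-05 = 2.04

2.04


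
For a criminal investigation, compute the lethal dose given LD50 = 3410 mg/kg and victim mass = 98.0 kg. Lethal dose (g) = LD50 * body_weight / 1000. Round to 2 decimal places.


Lethal dose calculation:
Lethal dose = LD50 * body_weight / 1000
= 3410 * 98.0 / 1000
= 334180 / 1000
= 334.18 g

334.18


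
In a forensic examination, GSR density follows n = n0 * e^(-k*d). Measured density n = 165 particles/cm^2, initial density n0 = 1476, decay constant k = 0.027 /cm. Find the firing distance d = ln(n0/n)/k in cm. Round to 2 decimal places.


GSR distance calculation:
n0/n = 1476 / 165 = 8.945455
ln(n0/n) = 2.191146
d = 2.191146 / 0.027 = 81.15 cm

81.15


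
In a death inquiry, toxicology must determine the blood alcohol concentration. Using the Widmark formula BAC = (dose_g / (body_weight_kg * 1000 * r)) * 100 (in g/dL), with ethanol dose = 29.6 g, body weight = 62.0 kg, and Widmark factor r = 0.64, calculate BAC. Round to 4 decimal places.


Applying the Widmark formula:
BAC = (dose_g / (body_wt * 1000 * r)) * 100
Denominator = 62.0 * 1000 * 0.64 = 39680
BAC = (29.6 / 39680) * 100
BAC = 0.0746 g/dL

0.0746


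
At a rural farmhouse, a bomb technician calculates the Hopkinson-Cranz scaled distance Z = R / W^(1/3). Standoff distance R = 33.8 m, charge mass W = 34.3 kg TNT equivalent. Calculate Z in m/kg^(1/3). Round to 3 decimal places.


Scaled distance calculation:
W^(1/3) = 34.3^(1/3) = 3.249112
Z = R / W^(1/3) = 33.8 / 3.249112
Z = 10.403 m/kg^(1/3)

10.403


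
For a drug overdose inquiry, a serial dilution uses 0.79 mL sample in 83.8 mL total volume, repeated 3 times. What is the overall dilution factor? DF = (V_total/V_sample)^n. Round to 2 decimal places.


Dilution factor calculation:
Single dilution = V_total / V_sample = 83.8 / 0.79 ≈ 106.075949
Number of dilutions = 3
Total DF = (83.8 / 0.79)^3 (full precision, rounded at the end) = 1193577.94

1193577.94


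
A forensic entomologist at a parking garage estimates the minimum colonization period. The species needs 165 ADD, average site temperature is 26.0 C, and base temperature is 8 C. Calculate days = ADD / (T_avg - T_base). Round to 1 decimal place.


Insect development time:
Effective temperature = avg_temp - T_base = 26.0 - 8 = 18.0 C
Days = ADD / effective_temp = 165 / 18.0 = 9.2 days

9.2


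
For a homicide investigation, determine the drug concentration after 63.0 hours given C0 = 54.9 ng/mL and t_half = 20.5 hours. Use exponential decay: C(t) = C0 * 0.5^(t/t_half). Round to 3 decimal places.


Drug concentration decay:
Number of half-lives = t / t_half = 63.0 / 20.5 = 3.073171
Decay factor = 0.5^3.073171 = 0.1188183
C(t) = 54.9 * 0.1188183 = 6.523 ng/mL

6.523


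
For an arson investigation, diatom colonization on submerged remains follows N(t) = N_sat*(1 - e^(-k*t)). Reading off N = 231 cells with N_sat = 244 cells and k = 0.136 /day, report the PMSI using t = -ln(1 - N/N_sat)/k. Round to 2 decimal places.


PMSI from diatom colonization curve:
N / N_sat = 231 / 244 = 0.946721
1 - N/N_sat = 0.053279
ln(1 - N/N_sat) = -2.932213
t = -ln(1 - N/N_sat) / k = -(-2.932213) / 0.136 = 21.56 days

21.56


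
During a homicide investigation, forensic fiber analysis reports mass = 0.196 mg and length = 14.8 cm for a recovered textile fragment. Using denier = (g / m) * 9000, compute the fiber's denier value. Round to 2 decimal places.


Denier calculation:
Mass in grams = 0.196 mg / 1000 = 0.000196 g
Length in meters = 14.8 cm / 100 = 0.148 m
Linear density = mass / length = 0.000196 / 0.148 = 0.00132432 g/m
Denier = (g/m) * 9000 = 0.00132432 * 9000 = 11.92

11.92


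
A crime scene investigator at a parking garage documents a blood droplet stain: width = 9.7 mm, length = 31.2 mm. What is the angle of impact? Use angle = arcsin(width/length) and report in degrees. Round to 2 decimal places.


Blood spatter impact angle calculation:
width / length = 9.7 / 31.2 = 0.310897
angle = arcsin(0.310897)
angle = 18.11 degrees

18.11


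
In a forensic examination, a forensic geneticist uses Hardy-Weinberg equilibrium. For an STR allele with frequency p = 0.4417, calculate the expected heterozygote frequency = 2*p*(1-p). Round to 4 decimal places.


Hardy-Weinberg heterozygote frequency:
q = 1 - p = 1 - 0.4417 = 0.5583
2pq = 2 * 0.4417 * 0.5583 = 0.4932

0.4932


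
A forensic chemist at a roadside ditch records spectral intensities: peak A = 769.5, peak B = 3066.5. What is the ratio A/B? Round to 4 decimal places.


Spectral peak ratio:
Peak A = 769.5 counts
Peak B = 3066.5 counts
Ratio = 769.5 / 3066.5 = 0.2509

0.2509


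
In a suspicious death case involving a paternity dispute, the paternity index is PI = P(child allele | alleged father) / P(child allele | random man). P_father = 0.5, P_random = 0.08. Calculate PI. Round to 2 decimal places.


Paternity Index calculation:
PI = P(allele|father) / P(allele|random)
PI = 0.5 / 0.08
PI = 6.25

6.25


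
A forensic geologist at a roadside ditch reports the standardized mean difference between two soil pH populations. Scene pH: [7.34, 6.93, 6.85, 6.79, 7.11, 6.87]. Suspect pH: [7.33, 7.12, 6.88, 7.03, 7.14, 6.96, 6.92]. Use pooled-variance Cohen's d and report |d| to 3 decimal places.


Pooled-variance Cohen's d for soil pH comparison:
Scene mean = 41.89 / 6 = 6.981667
Suspect mean = 49.38 / 7 = 7.054286
Scene sample variance s_s^2 = 0.042817
Suspect sample variance s_c^2 = 0.024262
Pooled variance = ((n_s-1)*s_s^2 + (n_c-1)*s_c^2) / (n_s + n_c - 2) = 0.032696
Pooled SD = sqrt(0.032696) = 0.18082
Mean difference = -0.072619
|d| = |-0.072619| / 0.18082 = 0.402

0.402


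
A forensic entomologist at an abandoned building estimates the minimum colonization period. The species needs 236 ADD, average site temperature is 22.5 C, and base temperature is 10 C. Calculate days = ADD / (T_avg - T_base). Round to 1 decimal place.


Insect development time:
Effective temperature = avg_temp - T_base = 22.5 - 10 = 12.5 C
Days = ADD / effective_temp = 236 / 12.5 = 18.9 days

18.9


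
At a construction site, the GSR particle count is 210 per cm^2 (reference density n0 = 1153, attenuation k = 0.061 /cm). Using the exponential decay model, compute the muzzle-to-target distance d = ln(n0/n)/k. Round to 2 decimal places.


GSR distance calculation:
n0/n = 1153 / 210 = 5.490476
ln(n0/n) = 1.703015
d = 1.703015 / 0.061 = 27.92 cm

27.92


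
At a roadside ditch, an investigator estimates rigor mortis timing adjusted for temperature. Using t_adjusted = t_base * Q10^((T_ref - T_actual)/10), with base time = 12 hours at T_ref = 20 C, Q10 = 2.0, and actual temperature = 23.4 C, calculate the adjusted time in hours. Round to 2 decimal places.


Rigor mortis time adjustment:
Exponent = (T_ref - T_actual) / 10 = (20 - 23.4) / 10 = -0.34
Q10 factor = 2.0^-0.34 = 0.79004
t_adjusted = 12 * 0.79004 = 9.48 hours

9.48


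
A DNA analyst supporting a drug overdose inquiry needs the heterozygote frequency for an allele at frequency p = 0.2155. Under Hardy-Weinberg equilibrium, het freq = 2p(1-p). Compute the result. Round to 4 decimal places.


Hardy-Weinberg heterozygote frequency:
q = 1 - p = 1 - 0.2155 = 0.7845
2pq = 2 * 0.2155 * 0.7845 = 0.3381

0.3381


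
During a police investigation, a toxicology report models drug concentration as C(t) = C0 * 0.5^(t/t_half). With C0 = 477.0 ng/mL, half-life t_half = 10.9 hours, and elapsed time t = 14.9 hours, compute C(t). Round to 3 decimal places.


Drug concentration decay:
Number of half-lives = t / t_half = 14.9 / 10.9 = 1.366972
Decay factor = 0.5^1.366972 = 0.38770413
C(t) = 477.0 * 0.38770413 = 184.935 ng/mL

184.935


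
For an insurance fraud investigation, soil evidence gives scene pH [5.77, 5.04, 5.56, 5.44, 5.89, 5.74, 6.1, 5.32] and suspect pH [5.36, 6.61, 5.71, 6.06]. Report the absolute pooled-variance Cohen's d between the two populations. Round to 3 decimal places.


Pooled-variance Cohen's d for soil pH comparison:
Scene mean = 44.86 / 8 = 5.6075
Suspect mean = 23.74 / 4 = 5.935
Scene sample variance s_s^2 = 0.114479
Suspect sample variance s_c^2 = 0.284167
Pooled variance = ((n_s-1)*s_s^2 + (n_c-1)*s_c^2) / (n_s + n_c - 2) = 0.165385
Pooled SD = sqrt(0.165385) = 0.406676
Mean difference = -0.3275
|d| = |-0.3275| / 0.406676 = 0.805

0.805


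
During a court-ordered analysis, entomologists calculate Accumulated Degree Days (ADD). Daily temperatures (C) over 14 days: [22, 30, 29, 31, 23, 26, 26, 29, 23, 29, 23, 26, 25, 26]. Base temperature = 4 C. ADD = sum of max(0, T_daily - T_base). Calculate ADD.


Computing ADD day by day:
Day 1: max(0, 22 - 4) = 18
Day 2: max(0, 30 - 4) = 26
Day 3: max(0, 29 - 4) = 25
Day 4: max(0, 31 - 4) = 27
Day 5: max(0, 23 - 4) = 19
Day 6: max(0, 26 - 4) = 22
Day 7: max(0, 26 - 4) = 22
Day 8: max(0, 29 - 4) = 25
Day 9: max(0, 23 - 4) = 19
Day 10: max(0, 29 - 4) = 25
Day 11: max(0, 23 - 4) = 19
Day 12: max(0, 26 - 4) = 22
Day 13: max(0, 25 - 4) = 21
Day 14: max(0, 26 - 4) = 22
Total ADD = 312

312


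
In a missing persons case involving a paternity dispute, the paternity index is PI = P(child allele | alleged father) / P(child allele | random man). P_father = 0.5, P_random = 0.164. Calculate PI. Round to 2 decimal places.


Paternity Index calculation:
PI = P(allele|father) / P(allele|random)
PI = 0.5 / 0.164
PI = 3.05

3.05


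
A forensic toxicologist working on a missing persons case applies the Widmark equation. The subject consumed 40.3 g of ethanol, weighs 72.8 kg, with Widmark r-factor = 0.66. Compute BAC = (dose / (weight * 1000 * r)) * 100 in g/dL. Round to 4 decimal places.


Applying the Widmark formula:
BAC = (dose_g / (body_wt * 1000 * r)) * 100
Denominator = 72.8 * 1000 * 0.66 = 48048
BAC = (40.3 / 48048) * 100
BAC = 0.0839 g/dL

0.0839


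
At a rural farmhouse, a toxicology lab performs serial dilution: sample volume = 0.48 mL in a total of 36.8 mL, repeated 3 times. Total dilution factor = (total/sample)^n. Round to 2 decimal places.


Dilution factor calculation:
Single dilution = V_total / V_sample = 36.8 / 0.48 ≈ 76.666667
Number of dilutions = 3
Total DF = (36.8 / 0.48)^3 (full precision, rounded at the end) = 450629.63

450629.63


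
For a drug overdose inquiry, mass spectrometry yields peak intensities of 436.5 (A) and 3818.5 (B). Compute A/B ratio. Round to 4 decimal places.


Spectral peak ratio:
Peak A = 436.5 counts
Peak B = 3818.5 counts
Ratio = 436.5 / 3818.5 = 0.1143

0.1143


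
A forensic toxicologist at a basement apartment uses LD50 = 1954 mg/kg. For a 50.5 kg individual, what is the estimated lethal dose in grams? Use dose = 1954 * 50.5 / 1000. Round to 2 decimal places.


Lethal dose calculation:
Lethal dose = LD50 * body_weight / 1000
= 1954 * 50.5 / 1000
= 98677 / 1000
= 98.68 g

98.68


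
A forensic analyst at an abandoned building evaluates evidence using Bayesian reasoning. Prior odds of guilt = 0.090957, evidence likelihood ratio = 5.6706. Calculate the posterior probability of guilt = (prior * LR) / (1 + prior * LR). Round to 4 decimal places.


Bayesian evidence evaluation:
Posterior odds = prior_odds * LR = 0.090957 * 5.6706 = 0.5157808
Posterior probability = posterior_odds / (1 + posterior_odds)
= 0.5157808 / (1 + 0.5157808)
= 0.5157808 / 1.5157808
= 0.3403

0.3403


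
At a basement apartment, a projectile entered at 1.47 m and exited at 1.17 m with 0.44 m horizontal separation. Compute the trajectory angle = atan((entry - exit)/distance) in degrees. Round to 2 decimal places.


Bullet trajectory angle:
Height difference = 1.47 - 1.17 = 0.3 m
angle = atan(0.3 / 0.44)
angle = atan(0.681818)
angle = 34.29 degrees

34.29


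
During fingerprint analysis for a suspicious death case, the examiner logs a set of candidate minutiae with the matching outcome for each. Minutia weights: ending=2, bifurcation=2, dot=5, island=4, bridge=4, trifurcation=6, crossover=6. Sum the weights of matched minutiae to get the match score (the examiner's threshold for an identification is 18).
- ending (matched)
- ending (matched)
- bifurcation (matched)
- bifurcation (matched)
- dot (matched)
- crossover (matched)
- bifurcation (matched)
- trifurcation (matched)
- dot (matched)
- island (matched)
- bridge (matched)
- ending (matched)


Weighted minutiae match score:
  ending: matched, +2 (running total 2)
  ending: matched, +2 (running total 4)
  bifurcation: matched, +2 (running total 6)
  bifurcation: matched, +2 (running total 8)
  dot: matched, +5 (running total 13)
  crossover: matched, +6 (running total 19)
  bifurcation: matched, +2 (running total 21)
  trifurcation: matched, +6 (running total 27)
  dot: matched, +5 (running total 32)
  island: matched, +4 (running total 36)
  bridge: matched, +4 (running total 40)
  ending: matched, +2 (running total 42)
Total score = 42
Threshold = 18; verdict = identification

42


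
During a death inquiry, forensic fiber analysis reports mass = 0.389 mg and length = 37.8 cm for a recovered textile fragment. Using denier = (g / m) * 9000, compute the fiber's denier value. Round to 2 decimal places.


Denier calculation:
Mass in grams = 0.389 mg / 1000 = 0.000389 g
Length in meters = 37.8 cm / 100 = 0.378 m
Linear density = mass / length = 0.000389 / 0.378 = 0.0010291 g/m
Denier = (g/m) * 9000 = 0.0010291 * 9000 = 9.26

9.26


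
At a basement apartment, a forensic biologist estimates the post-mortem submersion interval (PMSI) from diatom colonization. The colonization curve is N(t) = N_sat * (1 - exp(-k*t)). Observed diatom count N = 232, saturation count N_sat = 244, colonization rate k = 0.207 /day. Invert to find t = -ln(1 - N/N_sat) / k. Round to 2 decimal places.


PMSI from diatom colonization curve:
N / N_sat = 232 / 244 = 0.95082
1 - N/N_sat = 0.04918
ln(1 - N/N_sat) = -3.012268
t = -ln(1 - N/N_sat) / k = -(-3.012268) / 0.207 = 14.55 days

14.55
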